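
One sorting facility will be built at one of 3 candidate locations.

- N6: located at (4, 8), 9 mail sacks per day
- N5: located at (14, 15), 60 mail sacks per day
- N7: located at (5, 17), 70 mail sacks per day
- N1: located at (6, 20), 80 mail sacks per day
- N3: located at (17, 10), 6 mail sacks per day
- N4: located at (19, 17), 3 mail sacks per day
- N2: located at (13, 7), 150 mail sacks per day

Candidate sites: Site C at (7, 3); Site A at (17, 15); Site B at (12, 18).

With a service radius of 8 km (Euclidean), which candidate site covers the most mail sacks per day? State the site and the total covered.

Coverage radius r = 8 km; a point is covered iff (Δx)²+(Δy)² ≤ 8² = 64.
  Site C (7, 3): covers {N6, N2} → 159
  Site A (17, 15): covers {N5, N3, N4} → 69
  Site B (12, 18): covers {N5, N7, N1, N4} → 213
Maximum coverage at Site B: 213 mail sacks per day.

Site B, covering 213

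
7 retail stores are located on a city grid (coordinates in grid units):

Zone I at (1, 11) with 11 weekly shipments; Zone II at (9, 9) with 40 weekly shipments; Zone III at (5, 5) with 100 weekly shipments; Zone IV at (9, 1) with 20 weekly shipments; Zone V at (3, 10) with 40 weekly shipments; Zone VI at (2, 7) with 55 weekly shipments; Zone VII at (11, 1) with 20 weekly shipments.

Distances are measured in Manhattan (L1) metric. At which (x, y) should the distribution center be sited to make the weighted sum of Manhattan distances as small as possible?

(5, 7)

Manhattan distance separates: Σwᵢ(|x−xᵢ|+|y−yᵢ|) = Σwᵢ|x−xᵢ| + Σwᵢ|y−yᵢ|, so x and y are optimised independently as 1-D weighted medians.
Total weight W = 286; half = 143.
x-coordinate, sorted with cumulative weight:
  x=1 (Zone I, w=11) cum 11
  x=2 (Zone VI, w=55) cum 66
  x=3 (Zone V, w=40) cum 106
  x=5 (Zone III, w=100) cum 206  ← median
  x=9 (Zone II, w=40) cum 246
  x=9 (Zone IV, w=20) cum 266
  x=11 (Zone VII, w=20) cum 286
⇒ x* = 5
y-coordinate, sorted with cumulative weight:
  y=1 (Zone IV, w=20) cum 20
  y=1 (Zone VII, w=20) cum 40
  y=5 (Zone III, w=100) cum 140
  y=7 (Zone VI, w=55) cum 195  ← median
  y=9 (Zone II, w=40) cum 235
  y=10 (Zone V, w=40) cum 275
  y=11 (Zone I, w=11) cum 286
⇒ y* = 7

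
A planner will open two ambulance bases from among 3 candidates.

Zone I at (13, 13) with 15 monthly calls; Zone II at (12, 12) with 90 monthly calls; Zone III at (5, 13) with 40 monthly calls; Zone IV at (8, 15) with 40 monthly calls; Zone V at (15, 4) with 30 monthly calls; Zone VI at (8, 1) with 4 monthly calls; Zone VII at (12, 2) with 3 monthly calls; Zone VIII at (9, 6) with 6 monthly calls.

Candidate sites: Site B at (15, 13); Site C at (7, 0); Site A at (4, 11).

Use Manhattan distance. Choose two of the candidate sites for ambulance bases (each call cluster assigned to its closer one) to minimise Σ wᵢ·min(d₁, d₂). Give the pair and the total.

Evaluate every pair (each demand assigned to the nearer of the two):
  {Site B, Site A}: total = 1258
  {Site B, Site C}: total = 1497
  {Site C, Site A}: total = 1852
Best pair: {Site B, Site A} with total 1258.

{Site B, Site A}, total 1258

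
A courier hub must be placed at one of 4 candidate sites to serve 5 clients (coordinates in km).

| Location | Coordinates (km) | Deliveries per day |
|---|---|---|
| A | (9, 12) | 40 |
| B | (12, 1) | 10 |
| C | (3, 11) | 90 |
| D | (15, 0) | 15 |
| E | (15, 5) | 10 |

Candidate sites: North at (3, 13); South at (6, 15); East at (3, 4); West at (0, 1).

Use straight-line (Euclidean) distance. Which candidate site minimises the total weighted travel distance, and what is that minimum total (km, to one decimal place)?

North, total 982.9 km

Total weighted distance at each candidate:
  North (3, 13): total = 982.9
  South (6, 15): total = 1169.0
  East (3, 4): total = 1435.0
  West (0, 1): total = 2008.9
Minimum is at North with total 982.9 km.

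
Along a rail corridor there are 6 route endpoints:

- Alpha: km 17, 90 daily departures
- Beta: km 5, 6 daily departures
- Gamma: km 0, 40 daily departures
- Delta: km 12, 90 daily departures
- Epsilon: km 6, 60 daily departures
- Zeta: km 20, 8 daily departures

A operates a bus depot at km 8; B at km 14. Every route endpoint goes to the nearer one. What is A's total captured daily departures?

106

The indifferent point is the midpoint (8+14)/2 = 11; route endpoints left of it (closer to A at 8) go to A, those right go to B.
  Gamma at 0 (w=40) → A
  Beta at 5 (w=6) → A
  Epsilon at 6 (w=60) → A
  Delta at 12 (w=90) → B
  Alpha at 17 (w=90) → B
  Zeta at 20 (w=8) → B
A captures 106; B captures 188.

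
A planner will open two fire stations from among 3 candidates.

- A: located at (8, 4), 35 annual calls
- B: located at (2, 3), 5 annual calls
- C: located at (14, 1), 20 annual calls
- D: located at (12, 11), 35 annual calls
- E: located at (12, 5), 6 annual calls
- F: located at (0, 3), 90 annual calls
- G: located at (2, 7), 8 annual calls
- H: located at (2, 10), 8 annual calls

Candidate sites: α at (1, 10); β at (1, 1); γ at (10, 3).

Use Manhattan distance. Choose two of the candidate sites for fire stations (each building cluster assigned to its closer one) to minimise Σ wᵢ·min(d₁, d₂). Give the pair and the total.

{β, γ}, total 1020

Evaluate every pair (each demand assigned to the nearer of the two):
  {β, γ}: total = 1020
  {α, γ}: total = 1399
  {α, β}: total = 1445
Best pair: {β, γ} with total 1020.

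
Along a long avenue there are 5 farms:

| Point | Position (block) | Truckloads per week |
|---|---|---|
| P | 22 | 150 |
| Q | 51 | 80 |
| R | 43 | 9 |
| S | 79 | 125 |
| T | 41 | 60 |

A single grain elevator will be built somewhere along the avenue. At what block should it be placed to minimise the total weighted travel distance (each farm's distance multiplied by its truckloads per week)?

x = 43

For a sum of weighted absolute distances on a line, the optimum is the weighted median (not the mean). Total weight W = 424; half-weight = 212.
Sort by position and accumulate weight:
  block 22 (P, w=150) → cum 150
  block 41 (T, w=60) → cum 210
  block 43 (R, w=9) → cum 219  ≥ 212 → median here
  block 51 (Q, w=80) → cum 299
  block 79 (S, w=125) → cum 424
Optimal location: block 43.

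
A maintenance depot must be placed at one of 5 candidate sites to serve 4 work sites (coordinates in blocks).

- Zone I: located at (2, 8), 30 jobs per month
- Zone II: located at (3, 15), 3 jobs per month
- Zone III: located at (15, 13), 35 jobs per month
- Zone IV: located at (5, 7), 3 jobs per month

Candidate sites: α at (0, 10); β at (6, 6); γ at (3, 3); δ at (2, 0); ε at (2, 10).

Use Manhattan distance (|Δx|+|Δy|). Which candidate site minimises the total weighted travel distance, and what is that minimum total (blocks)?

ε, total 656 blocks

Total weighted distance at each candidate:
  α (0, 10): total = 798
  β (6, 6): total = 782
  γ (3, 3): total = 1004
  δ (2, 0): total = 1228
  ε (2, 10): total = 656
Minimum is at ε with total 656 blocks.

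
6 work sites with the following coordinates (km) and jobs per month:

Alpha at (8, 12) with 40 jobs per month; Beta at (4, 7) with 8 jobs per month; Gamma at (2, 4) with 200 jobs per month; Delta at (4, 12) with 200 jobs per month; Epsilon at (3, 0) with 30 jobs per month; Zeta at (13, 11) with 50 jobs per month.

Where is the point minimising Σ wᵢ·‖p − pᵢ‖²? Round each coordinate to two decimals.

The minimiser of Σwᵢ‖p−pᵢ‖² is the weighted centroid p* = (Σwᵢpᵢ)/(Σwᵢ).
Σwᵢ = 528.
Σwᵢxᵢ = 40·8 + 8·4 + 200·2 + 200·4 + 30·3 + 50·13 = 2292.
Σwᵢyᵢ = 40·12 + 8·7 + 200·4 + 200·12 + 30·0 + 50·11 = 4286.
x* = 2292/528 = 4.34, y* = 4286/528 = 8.12.

(4.34, 8.12)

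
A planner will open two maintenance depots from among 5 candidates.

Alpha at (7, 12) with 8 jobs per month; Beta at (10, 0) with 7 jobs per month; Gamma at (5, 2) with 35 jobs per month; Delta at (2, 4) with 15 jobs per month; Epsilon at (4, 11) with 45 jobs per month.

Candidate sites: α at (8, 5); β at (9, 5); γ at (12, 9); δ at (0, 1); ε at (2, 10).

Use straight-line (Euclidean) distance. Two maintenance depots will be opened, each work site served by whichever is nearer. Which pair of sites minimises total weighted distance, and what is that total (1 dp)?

{α, ε}, total 419.9

Evaluate every pair (each demand assigned to the nearer of the two):
  {α, ε}: total = 419.9
  {β, ε}: total = 444.4
  {δ, ε}: total = 446.6
  {γ, ε}: total = 597.3
  {α, δ}: total = 621.3
  {α, γ}: total = 648.6
  {α, β}: total = 656.5
  {β, δ}: total = 674.5
  {γ, δ}: total = 714.8
  {β, γ}: total = 714.9
Best pair: {α, ε} with total 419.9.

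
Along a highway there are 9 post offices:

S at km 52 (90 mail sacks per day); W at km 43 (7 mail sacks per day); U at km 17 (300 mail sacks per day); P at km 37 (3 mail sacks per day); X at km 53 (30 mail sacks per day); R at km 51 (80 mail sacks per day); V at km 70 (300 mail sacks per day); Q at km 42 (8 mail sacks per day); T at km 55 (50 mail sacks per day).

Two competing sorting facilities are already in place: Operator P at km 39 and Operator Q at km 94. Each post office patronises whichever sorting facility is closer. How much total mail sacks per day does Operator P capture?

568

The indifferent point is the midpoint (39+94)/2 = 66.5; post offices left of it (closer to Operator P at 39) go to Operator P, those right go to Operator Q.
  U at 17 (w=300) → Operator P
  P at 37 (w=3) → Operator P
  Q at 42 (w=8) → Operator P
  W at 43 (w=7) → Operator P
  R at 51 (w=80) → Operator P
  S at 52 (w=90) → Operator P
  X at 53 (w=30) → Operator P
  T at 55 (w=50) → Operator P
  V at 70 (w=300) → Operator Q
Operator P captures 568; Operator Q captures 300.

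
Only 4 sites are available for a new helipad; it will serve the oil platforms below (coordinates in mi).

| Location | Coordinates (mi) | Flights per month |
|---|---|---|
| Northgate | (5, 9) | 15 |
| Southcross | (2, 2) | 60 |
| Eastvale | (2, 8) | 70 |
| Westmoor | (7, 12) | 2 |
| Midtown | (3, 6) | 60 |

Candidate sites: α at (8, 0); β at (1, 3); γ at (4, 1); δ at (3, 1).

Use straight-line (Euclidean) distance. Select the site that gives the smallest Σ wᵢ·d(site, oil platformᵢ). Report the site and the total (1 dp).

Total weighted distance at each candidate:
  α (8, 0): total = 1714.5
  β (1, 3): total = 787.9
  γ (4, 1): total = 1093.5
  δ (3, 1): total = 1026.9
Minimum is at β with total 787.9 mi.

β, total 787.9 mi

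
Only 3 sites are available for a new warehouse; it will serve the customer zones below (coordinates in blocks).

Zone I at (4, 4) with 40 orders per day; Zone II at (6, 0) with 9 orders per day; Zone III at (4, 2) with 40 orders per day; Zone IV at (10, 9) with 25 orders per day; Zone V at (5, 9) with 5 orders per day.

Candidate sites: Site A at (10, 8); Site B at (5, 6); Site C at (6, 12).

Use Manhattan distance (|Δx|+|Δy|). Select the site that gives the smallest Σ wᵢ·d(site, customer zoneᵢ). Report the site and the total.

Total weighted distance at each candidate:
  Site A (10, 8): total = 1043
  Site B (5, 6): total = 598
  Site C (6, 12): total = 1183
Minimum is at Site B with total 598 blocks.

Site B, total 598 blocks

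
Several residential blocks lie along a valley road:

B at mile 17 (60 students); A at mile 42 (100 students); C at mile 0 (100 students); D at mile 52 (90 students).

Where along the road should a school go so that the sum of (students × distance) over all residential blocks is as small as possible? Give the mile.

For a sum of weighted absolute distances on a line, the optimum is the weighted median (not the mean). Total weight W = 350; half-weight = 175.
Sort by position and accumulate weight:
  mile 0 (C, w=100) → cum 100
  mile 17 (B, w=60) → cum 160
  mile 42 (A, w=100) → cum 260  ≥ 175 → median here
  mile 52 (D, w=90) → cum 350
Optimal location: mile 42.

x = 42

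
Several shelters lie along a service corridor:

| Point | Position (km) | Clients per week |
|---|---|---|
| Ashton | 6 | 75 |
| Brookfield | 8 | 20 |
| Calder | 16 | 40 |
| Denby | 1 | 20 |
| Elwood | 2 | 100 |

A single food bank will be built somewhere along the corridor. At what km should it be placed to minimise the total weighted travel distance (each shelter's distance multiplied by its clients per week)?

x = 6

For a sum of weighted absolute distances on a line, the optimum is the weighted median (not the mean). Total weight W = 255; half-weight = 127.5.
Sort by position and accumulate weight:
  km 1 (Denby, w=20) → cum 20
  km 2 (Elwood, w=100) → cum 120
  km 6 (Ashton, w=75) → cum 195  ≥ 127.5 → median here
  km 8 (Brookfield, w=20) → cum 215
  km 16 (Calder, w=40) → cum 255
Optimal location: km 6.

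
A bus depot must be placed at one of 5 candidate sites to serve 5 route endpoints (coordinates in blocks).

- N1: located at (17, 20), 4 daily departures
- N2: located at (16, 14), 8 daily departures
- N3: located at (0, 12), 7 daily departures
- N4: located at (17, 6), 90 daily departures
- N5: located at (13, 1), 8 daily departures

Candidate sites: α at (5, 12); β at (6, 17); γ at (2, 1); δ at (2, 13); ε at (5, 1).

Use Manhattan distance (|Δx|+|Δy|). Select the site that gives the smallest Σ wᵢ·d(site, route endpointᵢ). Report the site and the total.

α, total 1991 blocks

Total weighted distance at each candidate:
  α (5, 12): total = 1991
  β (6, 17): total = 2401
  γ (2, 1): total = 2331
  δ (2, 13): total = 2393
  ε (5, 1): total = 2022
Minimum is at α with total 1991 blocks.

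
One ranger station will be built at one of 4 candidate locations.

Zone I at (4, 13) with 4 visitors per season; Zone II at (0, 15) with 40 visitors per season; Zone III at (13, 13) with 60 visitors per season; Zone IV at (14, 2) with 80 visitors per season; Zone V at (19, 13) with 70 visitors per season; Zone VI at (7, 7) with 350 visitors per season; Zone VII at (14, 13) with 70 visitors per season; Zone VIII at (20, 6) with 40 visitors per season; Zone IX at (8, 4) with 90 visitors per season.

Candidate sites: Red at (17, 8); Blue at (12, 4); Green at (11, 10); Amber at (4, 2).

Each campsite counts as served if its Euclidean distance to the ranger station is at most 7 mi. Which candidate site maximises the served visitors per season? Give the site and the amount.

Green, covering 570

Coverage radius r = 7 mi; a point is covered iff (Δx)²+(Δy)² ≤ 7² = 49.
  Red (17, 8): covers {Zone III, Zone IV, Zone V, Zone VII, Zone VIII} → 320
  Blue (12, 4): covers {Zone IV, Zone VI, Zone IX} → 520
  Green (11, 10): covers {Zone III, Zone VI, Zone VII, Zone IX} → 570
  Amber (4, 2): covers {Zone VI, Zone IX} → 440
Maximum coverage at Green: 570 visitors per season.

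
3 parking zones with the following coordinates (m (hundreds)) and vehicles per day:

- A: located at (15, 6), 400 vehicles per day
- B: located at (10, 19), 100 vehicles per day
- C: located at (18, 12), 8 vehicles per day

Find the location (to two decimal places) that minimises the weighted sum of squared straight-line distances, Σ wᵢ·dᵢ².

The minimiser of Σwᵢ‖p−pᵢ‖² is the weighted centroid p* = (Σwᵢpᵢ)/(Σwᵢ).
Σwᵢ = 508.
Σwᵢxᵢ = 400·15 + 100·10 + 8·18 = 7144.
Σwᵢyᵢ = 400·6 + 100·19 + 8·12 = 4396.
x* = 7144/508 = 14.06, y* = 4396/508 = 8.65.

(14.06, 8.65)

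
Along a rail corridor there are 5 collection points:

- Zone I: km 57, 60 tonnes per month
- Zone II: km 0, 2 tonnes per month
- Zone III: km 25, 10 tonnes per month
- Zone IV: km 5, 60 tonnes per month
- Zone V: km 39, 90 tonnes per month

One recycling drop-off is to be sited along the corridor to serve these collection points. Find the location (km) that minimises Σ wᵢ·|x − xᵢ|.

x = 39

For a sum of weighted absolute distances on a line, the optimum is the weighted median (not the mean). Total weight W = 222; half-weight = 111.
Sort by position and accumulate weight:
  km 0 (Zone II, w=2) → cum 2
  km 5 (Zone IV, w=60) → cum 62
  km 25 (Zone III, w=10) → cum 72
  km 39 (Zone V, w=90) → cum 162  ≥ 111 → median here
  km 57 (Zone I, w=60) → cum 222
Optimal location: km 39.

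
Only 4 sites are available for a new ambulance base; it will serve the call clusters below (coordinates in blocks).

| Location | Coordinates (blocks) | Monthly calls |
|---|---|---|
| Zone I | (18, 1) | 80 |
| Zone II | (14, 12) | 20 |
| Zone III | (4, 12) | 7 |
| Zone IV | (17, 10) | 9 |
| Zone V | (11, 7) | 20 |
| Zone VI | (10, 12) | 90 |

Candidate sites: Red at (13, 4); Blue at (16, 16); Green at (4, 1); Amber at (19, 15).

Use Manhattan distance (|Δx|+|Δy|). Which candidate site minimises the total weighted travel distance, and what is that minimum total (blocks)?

Total weighted distance at each candidate:
  Red (13, 4): total = 2119
  Blue (16, 16): total = 2835
  Green (4, 1): total = 3605
  Amber (19, 15): total = 2949
Minimum is at Red with total 2119 blocks.

Red, total 2119 blocks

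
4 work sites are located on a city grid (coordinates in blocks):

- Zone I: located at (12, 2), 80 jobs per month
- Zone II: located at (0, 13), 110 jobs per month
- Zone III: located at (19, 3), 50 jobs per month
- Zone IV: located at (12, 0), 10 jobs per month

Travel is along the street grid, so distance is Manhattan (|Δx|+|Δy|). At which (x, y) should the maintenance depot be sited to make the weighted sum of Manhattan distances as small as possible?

(12, 3)

Manhattan distance separates: Σwᵢ(|x−xᵢ|+|y−yᵢ|) = Σwᵢ|x−xᵢ| + Σwᵢ|y−yᵢ|, so x and y are optimised independently as 1-D weighted medians.
Total weight W = 250; half = 125.
x-coordinate, sorted with cumulative weight:
  x=0 (Zone II, w=110) cum 110
  x=12 (Zone I, w=80) cum 190  ← median
  x=12 (Zone IV, w=10) cum 200
  x=19 (Zone III, w=50) cum 250
⇒ x* = 12
y-coordinate, sorted with cumulative weight:
  y=0 (Zone IV, w=10) cum 10
  y=2 (Zone I, w=80) cum 90
  y=3 (Zone III, w=50) cum 140  ← median
  y=13 (Zone II, w=110) cum 250
⇒ y* = 3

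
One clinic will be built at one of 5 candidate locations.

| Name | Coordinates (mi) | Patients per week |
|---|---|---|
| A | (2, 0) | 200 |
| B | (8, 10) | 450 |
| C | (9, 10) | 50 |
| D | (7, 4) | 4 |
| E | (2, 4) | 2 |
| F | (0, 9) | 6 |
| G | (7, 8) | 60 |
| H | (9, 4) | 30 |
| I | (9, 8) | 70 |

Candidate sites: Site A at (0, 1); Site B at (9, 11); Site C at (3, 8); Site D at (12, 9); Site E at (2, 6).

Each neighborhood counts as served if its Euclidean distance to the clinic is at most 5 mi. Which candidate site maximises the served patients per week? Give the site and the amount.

Coverage radius r = 5 mi; a point is covered iff (Δx)²+(Δy)² ≤ 5² = 25.
  Site A (0, 1): covers {A, E} → 202
  Site B (9, 11): covers {B, C, G, I} → 630
  Site C (3, 8): covers {E, F, G} → 68
  Site D (12, 9): covers {B, C, I} → 570
  Site E (2, 6): covers {E, F} → 8
Maximum coverage at Site B: 630 patients per week.

Site B, covering 630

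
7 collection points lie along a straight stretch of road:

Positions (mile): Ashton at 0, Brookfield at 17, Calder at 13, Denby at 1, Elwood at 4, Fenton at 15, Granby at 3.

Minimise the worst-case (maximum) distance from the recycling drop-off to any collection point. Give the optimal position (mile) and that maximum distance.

location 8.5, max distance 8.5

The 1-center on a line is the midpoint of the two extreme points: leftmost at 0, rightmost at 17.
Optimal location = (0 + 17)/2 = 8.5; maximum distance = (17 − 0)/2 = 8.5.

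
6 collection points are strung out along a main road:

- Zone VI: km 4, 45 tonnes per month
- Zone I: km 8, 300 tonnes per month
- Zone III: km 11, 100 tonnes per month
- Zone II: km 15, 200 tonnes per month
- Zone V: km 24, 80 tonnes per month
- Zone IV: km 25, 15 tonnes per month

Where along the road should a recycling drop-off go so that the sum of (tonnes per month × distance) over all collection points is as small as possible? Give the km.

For a sum of weighted absolute distances on a line, the optimum is the weighted median (not the mean). Total weight W = 740; half-weight = 370.
Sort by position and accumulate weight:
  km 4 (Zone VI, w=45) → cum 45
  km 8 (Zone I, w=300) → cum 345
  km 11 (Zone III, w=100) → cum 445  ≥ 370 → median here
  km 15 (Zone II, w=200) → cum 645
  km 24 (Zone V, w=80) → cum 725
  km 25 (Zone IV, w=15) → cum 740
Optimal location: km 11.

x = 11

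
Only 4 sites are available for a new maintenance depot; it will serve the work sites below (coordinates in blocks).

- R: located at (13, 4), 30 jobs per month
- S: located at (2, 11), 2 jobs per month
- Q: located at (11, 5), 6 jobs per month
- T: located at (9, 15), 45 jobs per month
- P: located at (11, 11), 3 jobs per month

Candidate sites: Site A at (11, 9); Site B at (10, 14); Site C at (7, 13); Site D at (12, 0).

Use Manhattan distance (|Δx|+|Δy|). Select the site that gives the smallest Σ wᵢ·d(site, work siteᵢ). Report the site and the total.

Site B, total 574 blocks

Total weighted distance at each candidate:
  Site A (11, 9): total = 622
  Site B (10, 14): total = 574
  Site C (7, 13): total = 734
  Site D (12, 0): total = 1074
Minimum is at Site B with total 574 blocks.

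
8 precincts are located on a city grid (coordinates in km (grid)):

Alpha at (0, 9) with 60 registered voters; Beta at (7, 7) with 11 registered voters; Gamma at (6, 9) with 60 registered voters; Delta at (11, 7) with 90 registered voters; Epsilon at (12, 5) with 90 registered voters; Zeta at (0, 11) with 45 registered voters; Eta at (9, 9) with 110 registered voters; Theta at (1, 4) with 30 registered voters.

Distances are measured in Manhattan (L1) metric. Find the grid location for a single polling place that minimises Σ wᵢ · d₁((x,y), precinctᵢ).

(9, 9)

Manhattan distance separates: Σwᵢ(|x−xᵢ|+|y−yᵢ|) = Σwᵢ|x−xᵢ| + Σwᵢ|y−yᵢ|, so x and y are optimised independently as 1-D weighted medians.
Total weight W = 496; half = 248.
x-coordinate, sorted with cumulative weight:
  x=0 (Alpha, w=60) cum 60
  x=0 (Zeta, w=45) cum 105
  x=1 (Theta, w=30) cum 135
  x=6 (Gamma, w=60) cum 195
  x=7 (Beta, w=11) cum 206
  x=9 (Eta, w=110) cum 316  ← median
  x=11 (Delta, w=90) cum 406
  x=12 (Epsilon, w=90) cum 496
⇒ x* = 9
y-coordinate, sorted with cumulative weight:
  y=4 (Theta, w=30) cum 30
  y=5 (Epsilon, w=90) cum 120
  y=7 (Beta, w=11) cum 131
  y=7 (Delta, w=90) cum 221
  y=9 (Alpha, w=60) cum 281  ← median
  y=9 (Gamma, w=60) cum 341
  y=9 (Eta, w=110) cum 451
  y=11 (Zeta, w=45) cum 496
⇒ y* = 9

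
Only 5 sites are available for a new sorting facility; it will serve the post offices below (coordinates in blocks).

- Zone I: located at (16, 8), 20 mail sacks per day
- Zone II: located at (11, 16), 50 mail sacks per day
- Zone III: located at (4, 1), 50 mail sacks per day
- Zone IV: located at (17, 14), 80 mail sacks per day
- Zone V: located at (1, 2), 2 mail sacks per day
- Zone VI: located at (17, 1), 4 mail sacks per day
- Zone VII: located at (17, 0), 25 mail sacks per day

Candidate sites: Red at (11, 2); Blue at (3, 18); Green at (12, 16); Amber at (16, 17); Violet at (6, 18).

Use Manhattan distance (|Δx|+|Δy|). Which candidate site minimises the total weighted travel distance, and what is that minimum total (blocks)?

Total weighted distance at each candidate:
  Red (11, 2): total = 3008
  Blue (3, 18): total = 4260
  Green (12, 16): total = 2655
  Amber (16, 17): total = 2778
  Violet (6, 18): total = 3779
Minimum is at Green with total 2655 blocks.

Green, total 2655 blocks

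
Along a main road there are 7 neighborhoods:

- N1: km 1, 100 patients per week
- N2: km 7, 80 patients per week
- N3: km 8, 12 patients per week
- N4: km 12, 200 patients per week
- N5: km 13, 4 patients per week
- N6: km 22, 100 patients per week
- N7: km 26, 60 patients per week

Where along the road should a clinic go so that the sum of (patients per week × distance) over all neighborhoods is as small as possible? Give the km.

x = 12

For a sum of weighted absolute distances on a line, the optimum is the weighted median (not the mean). Total weight W = 556; half-weight = 278.
Sort by position and accumulate weight:
  km 1 (N1, w=100) → cum 100
  km 7 (N2, w=80) → cum 180
  km 8 (N3, w=12) → cum 192
  km 12 (N4, w=200) → cum 392  ≥ 278 → median here
  km 13 (N5, w=4) → cum 396
  km 22 (N6, w=100) → cum 496
  km 26 (N7, w=60) → cum 556
Optimal location: km 12.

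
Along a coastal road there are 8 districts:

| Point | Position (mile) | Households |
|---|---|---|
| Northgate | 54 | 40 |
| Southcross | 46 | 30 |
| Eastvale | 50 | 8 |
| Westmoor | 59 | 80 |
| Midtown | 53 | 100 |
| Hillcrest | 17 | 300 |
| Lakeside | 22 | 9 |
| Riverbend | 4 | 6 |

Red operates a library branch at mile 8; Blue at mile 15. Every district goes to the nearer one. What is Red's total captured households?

The indifferent point is the midpoint (8+15)/2 = 11.5; districts left of it (closer to Red at 8) go to Red, those right go to Blue.
  Riverbend at 4 (w=6) → Red
  Hillcrest at 17 (w=300) → Blue
  Lakeside at 22 (w=9) → Blue
  Southcross at 46 (w=30) → Blue
  Eastvale at 50 (w=8) → Blue
  Midtown at 53 (w=100) → Blue
  Northgate at 54 (w=40) → Blue
  Westmoor at 59 (w=80) → Blue
Red captures 6; Blue captures 567.

6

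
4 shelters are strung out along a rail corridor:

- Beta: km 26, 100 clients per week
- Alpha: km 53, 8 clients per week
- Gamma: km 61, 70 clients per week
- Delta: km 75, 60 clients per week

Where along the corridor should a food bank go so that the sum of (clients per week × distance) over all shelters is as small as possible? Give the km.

x = 61

For a sum of weighted absolute distances on a line, the optimum is the weighted median (not the mean). Total weight W = 238; half-weight = 119.
Sort by position and accumulate weight:
  km 26 (Beta, w=100) → cum 100
  km 53 (Alpha, w=8) → cum 108
  km 61 (Gamma, w=70) → cum 178  ≥ 119 → median here
  km 75 (Delta, w=60) → cum 238
Optimal location: km 61.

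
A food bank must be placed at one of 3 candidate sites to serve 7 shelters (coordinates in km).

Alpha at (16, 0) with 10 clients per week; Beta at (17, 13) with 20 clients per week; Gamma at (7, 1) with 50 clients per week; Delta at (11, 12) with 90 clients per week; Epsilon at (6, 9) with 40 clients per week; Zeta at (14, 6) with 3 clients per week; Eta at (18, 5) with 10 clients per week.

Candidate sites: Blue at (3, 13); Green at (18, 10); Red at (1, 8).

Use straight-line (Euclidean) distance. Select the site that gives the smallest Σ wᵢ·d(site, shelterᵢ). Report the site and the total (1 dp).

Total weighted distance at each candidate:
  Blue (3, 13): total = 2231.0
  Green (18, 10): total = 2079.7
  Red (1, 8): total = 2351.6
Minimum is at Green with total 2079.7 km.

Green, total 2079.7 km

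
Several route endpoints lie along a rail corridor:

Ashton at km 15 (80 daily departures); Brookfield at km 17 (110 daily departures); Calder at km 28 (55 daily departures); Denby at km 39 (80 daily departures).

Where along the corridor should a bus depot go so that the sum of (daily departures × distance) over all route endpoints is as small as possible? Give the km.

x = 17

For a sum of weighted absolute distances on a line, the optimum is the weighted median (not the mean). Total weight W = 325; half-weight = 162.5.
Sort by position and accumulate weight:
  km 15 (Ashton, w=80) → cum 80
  km 17 (Brookfield, w=110) → cum 190  ≥ 162.5 → median here
  km 28 (Calder, w=55) → cum 245
  km 39 (Denby, w=80) → cum 325
Optimal location: km 17.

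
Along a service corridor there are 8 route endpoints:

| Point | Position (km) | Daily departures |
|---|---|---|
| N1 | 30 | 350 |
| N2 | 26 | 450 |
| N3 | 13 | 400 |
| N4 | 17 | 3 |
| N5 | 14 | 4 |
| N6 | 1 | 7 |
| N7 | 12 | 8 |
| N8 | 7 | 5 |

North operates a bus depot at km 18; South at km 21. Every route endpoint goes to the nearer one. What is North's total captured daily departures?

The indifferent point is the midpoint (18+21)/2 = 19.5; route endpoints left of it (closer to North at 18) go to North, those right go to South.
  N6 at 1 (w=7) → North
  N8 at 7 (w=5) → North
  N7 at 12 (w=8) → North
  N3 at 13 (w=400) → North
  N5 at 14 (w=4) → North
  N4 at 17 (w=3) → North
  N2 at 26 (w=450) → South
  N1 at 30 (w=350) → South
North captures 427; South captures 800.

427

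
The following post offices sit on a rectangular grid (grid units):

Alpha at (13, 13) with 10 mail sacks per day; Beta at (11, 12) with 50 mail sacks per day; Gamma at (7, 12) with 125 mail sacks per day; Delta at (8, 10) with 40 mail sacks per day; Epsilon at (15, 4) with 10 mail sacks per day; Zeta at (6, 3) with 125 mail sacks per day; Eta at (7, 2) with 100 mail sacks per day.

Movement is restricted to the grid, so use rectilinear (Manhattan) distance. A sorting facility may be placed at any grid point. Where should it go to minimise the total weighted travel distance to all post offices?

(7, 4)

Manhattan distance separates: Σwᵢ(|x−xᵢ|+|y−yᵢ|) = Σwᵢ|x−xᵢ| + Σwᵢ|y−yᵢ|, so x and y are optimised independently as 1-D weighted medians.
Total weight W = 460; half = 230.
x-coordinate, sorted with cumulative weight:
  x=6 (Zeta, w=125) cum 125
  x=7 (Gamma, w=125) cum 250  ← median
  x=7 (Eta, w=100) cum 350
  x=8 (Delta, w=40) cum 390
  x=11 (Beta, w=50) cum 440
  x=13 (Alpha, w=10) cum 450
  x=15 (Epsilon, w=10) cum 460
⇒ x* = 7
y-coordinate, sorted with cumulative weight:
  y=2 (Eta, w=100) cum 100
  y=3 (Zeta, w=125) cum 225
  y=4 (Epsilon, w=10) cum 235  ← median
  y=10 (Delta, w=40) cum 275
  y=12 (Beta, w=50) cum 325
  y=12 (Gamma, w=125) cum 450
  y=13 (Alpha, w=10) cum 460
⇒ y* = 4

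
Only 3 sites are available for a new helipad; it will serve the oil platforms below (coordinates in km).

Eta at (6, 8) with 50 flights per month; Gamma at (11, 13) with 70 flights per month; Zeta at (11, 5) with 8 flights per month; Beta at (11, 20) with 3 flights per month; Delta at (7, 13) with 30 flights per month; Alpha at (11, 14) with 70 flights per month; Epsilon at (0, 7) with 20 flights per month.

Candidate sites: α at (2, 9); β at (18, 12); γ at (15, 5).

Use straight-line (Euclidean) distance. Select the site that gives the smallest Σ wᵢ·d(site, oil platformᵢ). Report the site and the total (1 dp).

α, total 1986.4 km

Total weighted distance at each candidate:
  α (2, 9): total = 1986.4
  β (18, 12): total = 2453.1
  γ (15, 5): total = 2510.5
Minimum is at α with total 1986.4 km.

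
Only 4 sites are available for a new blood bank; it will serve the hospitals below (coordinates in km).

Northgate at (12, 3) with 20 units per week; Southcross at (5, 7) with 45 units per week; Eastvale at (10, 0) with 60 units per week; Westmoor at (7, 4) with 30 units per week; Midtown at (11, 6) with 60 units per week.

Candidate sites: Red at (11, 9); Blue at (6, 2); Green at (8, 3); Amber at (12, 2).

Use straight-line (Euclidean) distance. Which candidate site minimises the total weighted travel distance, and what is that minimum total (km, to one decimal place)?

Green, total 818.3 km

Total weighted distance at each candidate:
  Red (11, 9): total = 1321.7
  Blue (6, 2): total = 1070.7
  Green (8, 3): total = 818.3
  Amber (12, 2): total = 985.8
Minimum is at Green with total 818.3 km.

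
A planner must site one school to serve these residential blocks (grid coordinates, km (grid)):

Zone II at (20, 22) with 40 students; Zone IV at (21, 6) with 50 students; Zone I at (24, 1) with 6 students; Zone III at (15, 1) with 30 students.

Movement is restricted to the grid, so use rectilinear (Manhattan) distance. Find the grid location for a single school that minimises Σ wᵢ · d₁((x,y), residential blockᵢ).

Manhattan distance separates: Σwᵢ(|x−xᵢ|+|y−yᵢ|) = Σwᵢ|x−xᵢ| + Σwᵢ|y−yᵢ|, so x and y are optimised independently as 1-D weighted medians.
Total weight W = 126; half = 63.
x-coordinate, sorted with cumulative weight:
  x=15 (Zone III, w=30) cum 30
  x=20 (Zone II, w=40) cum 70  ← median
  x=21 (Zone IV, w=50) cum 120
  x=24 (Zone I, w=6) cum 126
⇒ x* = 20
y-coordinate, sorted with cumulative weight:
  y=1 (Zone I, w=6) cum 6
  y=1 (Zone III, w=30) cum 36
  y=6 (Zone IV, w=50) cum 86  ← median
  y=22 (Zone II, w=40) cum 126
⇒ y* = 6

(20, 6)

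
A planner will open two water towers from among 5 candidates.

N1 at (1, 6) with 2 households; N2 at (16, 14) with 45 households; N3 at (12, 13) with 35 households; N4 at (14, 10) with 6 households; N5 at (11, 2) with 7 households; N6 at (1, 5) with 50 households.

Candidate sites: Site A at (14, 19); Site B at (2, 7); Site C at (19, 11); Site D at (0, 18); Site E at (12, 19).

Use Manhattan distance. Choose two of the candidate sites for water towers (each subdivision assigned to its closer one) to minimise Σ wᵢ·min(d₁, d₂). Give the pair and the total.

Evaluate every pair (each demand assigned to the nearer of the two):
  {Site B, Site C}: total = 873
  {Site A, Site B}: total = 901
  {Site B, Site E}: total = 933
  {Site C, Site D}: total = 1466
  {Site A, Site D}: total = 1515
  {Site D, Site E}: total = 1533
  {Site B, Site D}: total = 1802
  {Site C, Site E}: total = 1881
  {Site A, Site C}: total = 1951
  {Site A, Site E}: total = 2003
Best pair: {Site B, Site C} with total 873.

{Site B, Site C}, total 873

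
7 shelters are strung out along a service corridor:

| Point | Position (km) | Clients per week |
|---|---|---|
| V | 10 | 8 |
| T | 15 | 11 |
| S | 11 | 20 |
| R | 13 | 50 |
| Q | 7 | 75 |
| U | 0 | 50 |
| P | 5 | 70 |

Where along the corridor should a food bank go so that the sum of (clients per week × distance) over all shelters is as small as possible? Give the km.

For a sum of weighted absolute distances on a line, the optimum is the weighted median (not the mean). Total weight W = 284; half-weight = 142.
Sort by position and accumulate weight:
  km 0 (U, w=50) → cum 50
  km 5 (P, w=70) → cum 120
  km 7 (Q, w=75) → cum 195  ≥ 142 → median here
  km 10 (V, w=8) → cum 203
  km 11 (S, w=20) → cum 223
  km 13 (R, w=50) → cum 273
  km 15 (T, w=11) → cum 284
Optimal location: km 7.

x = 7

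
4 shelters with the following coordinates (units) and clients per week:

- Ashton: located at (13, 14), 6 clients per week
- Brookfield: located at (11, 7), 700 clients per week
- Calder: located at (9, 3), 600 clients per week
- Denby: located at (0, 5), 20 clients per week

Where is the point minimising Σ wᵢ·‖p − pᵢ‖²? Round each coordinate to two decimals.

The minimiser of Σwᵢ‖p−pᵢ‖² is the weighted centroid p* = (Σwᵢpᵢ)/(Σwᵢ).
Σwᵢ = 1326.
Σwᵢxᵢ = 6·13 + 700·11 + 600·9 + 20·0 = 13178.
Σwᵢyᵢ = 6·14 + 700·7 + 600·3 + 20·5 = 6884.
x* = 13178/1326 = 9.94, y* = 6884/1326 = 5.19.

(9.94, 5.19)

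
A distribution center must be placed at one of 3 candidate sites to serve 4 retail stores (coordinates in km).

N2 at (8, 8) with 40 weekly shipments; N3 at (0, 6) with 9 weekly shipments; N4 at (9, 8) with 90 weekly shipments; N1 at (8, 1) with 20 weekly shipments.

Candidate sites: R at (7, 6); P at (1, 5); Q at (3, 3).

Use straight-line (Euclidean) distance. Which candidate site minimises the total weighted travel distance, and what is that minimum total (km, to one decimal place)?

Total weighted distance at each candidate:
  R (7, 6): total = 509.0
  P (1, 5): total = 1247.6
  Q (3, 3): total = 1131.7
Minimum is at R with total 509.0 km.

R, total 509.0 km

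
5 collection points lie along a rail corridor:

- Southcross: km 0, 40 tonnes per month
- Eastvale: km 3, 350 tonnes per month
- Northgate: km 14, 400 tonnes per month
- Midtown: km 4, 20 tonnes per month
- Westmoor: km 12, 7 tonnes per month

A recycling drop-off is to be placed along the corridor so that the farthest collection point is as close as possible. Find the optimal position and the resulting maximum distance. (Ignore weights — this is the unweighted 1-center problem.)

location 7, max distance 7

The 1-center on a line is the midpoint of the two extreme points: leftmost at 0, rightmost at 14.
Optimal location = (0 + 14)/2 = 7; maximum distance = (14 − 0)/2 = 7.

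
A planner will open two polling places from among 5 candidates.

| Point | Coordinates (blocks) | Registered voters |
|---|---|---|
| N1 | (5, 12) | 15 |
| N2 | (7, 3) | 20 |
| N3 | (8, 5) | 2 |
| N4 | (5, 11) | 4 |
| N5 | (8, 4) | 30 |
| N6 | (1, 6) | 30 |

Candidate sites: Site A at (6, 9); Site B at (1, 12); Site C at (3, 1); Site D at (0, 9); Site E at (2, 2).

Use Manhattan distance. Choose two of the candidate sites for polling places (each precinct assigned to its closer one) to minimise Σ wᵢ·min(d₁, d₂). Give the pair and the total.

{Site A, Site D}, total 554

Evaluate every pair (each demand assigned to the nearer of the two):
  {Site A, Site D}: total = 554
  {Site A, Site E}: total = 564
  {Site B, Site E}: total = 608
  {Site A, Site B}: total = 614
  {Site A, Site C}: total = 624
  {Site B, Site C}: total = 638
  {Site C, Site D}: total = 646
  {Site D, Site E}: total = 646
  {Site C, Site E}: total = 771
  {Site B, Site D}: total = 874
Best pair: {Site A, Site D} with total 554.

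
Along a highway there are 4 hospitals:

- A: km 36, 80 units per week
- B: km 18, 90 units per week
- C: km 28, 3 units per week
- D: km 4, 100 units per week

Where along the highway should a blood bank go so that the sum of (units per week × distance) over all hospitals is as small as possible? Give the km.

For a sum of weighted absolute distances on a line, the optimum is the weighted median (not the mean). Total weight W = 273; half-weight = 136.5.
Sort by position and accumulate weight:
  km 4 (D, w=100) → cum 100
  km 18 (B, w=90) → cum 190  ≥ 136.5 → median here
  km 28 (C, w=3) → cum 193
  km 36 (A, w=80) → cum 273
Optimal location: km 18.

x = 18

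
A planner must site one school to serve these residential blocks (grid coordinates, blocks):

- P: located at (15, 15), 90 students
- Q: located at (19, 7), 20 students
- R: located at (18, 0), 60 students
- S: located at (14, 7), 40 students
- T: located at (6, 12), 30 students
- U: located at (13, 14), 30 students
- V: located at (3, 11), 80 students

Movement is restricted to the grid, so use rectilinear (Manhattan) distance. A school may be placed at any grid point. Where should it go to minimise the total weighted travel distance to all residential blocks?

(14, 11)

Manhattan distance separates: Σwᵢ(|x−xᵢ|+|y−yᵢ|) = Σwᵢ|x−xᵢ| + Σwᵢ|y−yᵢ|, so x and y are optimised independently as 1-D weighted medians.
Total weight W = 350; half = 175.
x-coordinate, sorted with cumulative weight:
  x=3 (V, w=80) cum 80
  x=6 (T, w=30) cum 110
  x=13 (U, w=30) cum 140
  x=14 (S, w=40) cum 180  ← median
  x=15 (P, w=90) cum 270
  x=18 (R, w=60) cum 330
  x=19 (Q, w=20) cum 350
⇒ x* = 14
y-coordinate, sorted with cumulative weight:
  y=0 (R, w=60) cum 60
  y=7 (Q, w=20) cum 80
  y=7 (S, w=40) cum 120
  y=11 (V, w=80) cum 200  ← median
  y=12 (T, w=30) cum 230
  y=14 (U, w=30) cum 260
  y=15 (P, w=90) cum 350
⇒ y* = 11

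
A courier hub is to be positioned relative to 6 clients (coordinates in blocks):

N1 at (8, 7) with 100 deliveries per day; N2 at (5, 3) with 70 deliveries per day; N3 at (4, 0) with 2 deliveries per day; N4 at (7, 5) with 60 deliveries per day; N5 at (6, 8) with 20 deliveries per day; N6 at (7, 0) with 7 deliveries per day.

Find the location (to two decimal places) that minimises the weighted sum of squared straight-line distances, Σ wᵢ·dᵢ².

(6.75, 5.29)

The minimiser of Σwᵢ‖p−pᵢ‖² is the weighted centroid p* = (Σwᵢpᵢ)/(Σwᵢ).
Σwᵢ = 259.
Σwᵢxᵢ = 100·8 + 70·5 + 2·4 + 60·7 + 20·6 + 7·7 = 1747.
Σwᵢyᵢ = 100·7 + 70·3 + 2·0 + 60·5 + 20·8 + 7·0 = 1370.
x* = 1747/259 = 6.75, y* = 1370/259 = 5.29.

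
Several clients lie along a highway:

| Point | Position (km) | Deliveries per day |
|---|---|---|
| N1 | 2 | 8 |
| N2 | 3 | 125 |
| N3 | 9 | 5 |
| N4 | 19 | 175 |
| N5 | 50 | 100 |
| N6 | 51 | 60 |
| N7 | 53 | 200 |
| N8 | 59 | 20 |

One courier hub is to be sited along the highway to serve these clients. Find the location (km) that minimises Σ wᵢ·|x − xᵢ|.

For a sum of weighted absolute distances on a line, the optimum is the weighted median (not the mean). Total weight W = 693; half-weight = 346.5.
Sort by position and accumulate weight:
  km 2 (N1, w=8) → cum 8
  km 3 (N2, w=125) → cum 133
  km 9 (N3, w=5) → cum 138
  km 19 (N4, w=175) → cum 313
  km 50 (N5, w=100) → cum 413  ≥ 346.5 → median here
  km 51 (N6, w=60) → cum 473
  km 53 (N7, w=200) → cum 673
  km 59 (N8, w=20) → cum 693
Optimal location: km 50.

x = 50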